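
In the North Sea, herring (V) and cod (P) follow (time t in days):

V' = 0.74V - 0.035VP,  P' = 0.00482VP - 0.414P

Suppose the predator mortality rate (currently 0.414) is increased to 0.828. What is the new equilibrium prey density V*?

At the interior fixed point, setting dP/dt = 0 with P > 0 fixes V* = (predator death rate)/(VP coefficient) — independent of the other coefficients.
With the change, V* = 0.828/0.00482 = 172; it rises from 85.9.

V* ≈ 172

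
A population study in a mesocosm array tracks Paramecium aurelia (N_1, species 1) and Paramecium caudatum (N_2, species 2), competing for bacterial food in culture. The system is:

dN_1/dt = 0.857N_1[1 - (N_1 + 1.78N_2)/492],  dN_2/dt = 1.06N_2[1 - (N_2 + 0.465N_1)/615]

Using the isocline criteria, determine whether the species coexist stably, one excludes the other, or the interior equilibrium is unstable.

Compare the nullcline intercepts: K1/α12 = 492/1.78 = 276 < K2 = 615; K2/α21 = 615/0.465 = 1320 > K1 = 492.
Since the inequalities point opposite ways, species 2 can invade but species 1 cannot.

species 2 excludes species 1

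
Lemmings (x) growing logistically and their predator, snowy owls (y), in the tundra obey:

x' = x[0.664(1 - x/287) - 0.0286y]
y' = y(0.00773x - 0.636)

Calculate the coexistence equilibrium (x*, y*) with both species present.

x* ≈ 82.3, y* ≈ 16.6

From dy/dt = 0 with y > 0: 0.00773x* = 0.636, so x* = 82.3.
Substitute into dx/dt = 0: 0.664(1 - 82.3/287) = 0.0286y*.
The bracket is 0.713, giving y* = 0.474/0.0286 = 16.6.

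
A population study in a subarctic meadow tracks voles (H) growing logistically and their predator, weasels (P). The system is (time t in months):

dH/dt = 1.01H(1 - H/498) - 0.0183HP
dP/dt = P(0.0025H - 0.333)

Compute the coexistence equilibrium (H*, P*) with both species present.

From dP/dt = 0 with P > 0: 0.0025H* = 0.333, so H* = 133.
Substitute into dH/dt = 0: 1.01(1 - 133/498) = 0.0183P*.
The bracket is 0.733, giving P* = 0.74/0.0183 = 40.4.

H* ≈ 133, P* ≈ 40.4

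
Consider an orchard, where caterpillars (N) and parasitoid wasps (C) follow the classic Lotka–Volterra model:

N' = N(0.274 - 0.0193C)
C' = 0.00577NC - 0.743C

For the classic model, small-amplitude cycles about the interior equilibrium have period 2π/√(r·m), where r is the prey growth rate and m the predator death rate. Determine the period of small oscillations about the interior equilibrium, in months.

Here r = 0.274 and m = 0.743, so r·m = 0.204.
ω = √0.204 = 0.451 per month, hence T = 2π/ω ≈ 13.9 months.

T ≈ 13.9 months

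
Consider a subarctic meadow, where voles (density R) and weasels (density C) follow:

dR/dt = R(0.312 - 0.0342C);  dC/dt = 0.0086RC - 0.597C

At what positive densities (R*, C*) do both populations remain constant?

Set dC/dt = 0 with C > 0: 0.0086R - 0.597 = 0, so R* = 0.597/0.0086 = 69.4.
Set dR/dt = 0 with R > 0: 0.312 - 0.0342C = 0, so C* = 0.312/0.0342 = 9.12.

R* ≈ 69.4, C* ≈ 9.12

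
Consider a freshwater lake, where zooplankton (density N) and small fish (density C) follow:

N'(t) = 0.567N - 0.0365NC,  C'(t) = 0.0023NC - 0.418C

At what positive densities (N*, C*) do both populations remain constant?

Set dC/dt = 0 with C > 0: 0.0023N - 0.418 = 0, so N* = 0.418/0.0023 = 182.
Set dN/dt = 0 with N > 0: 0.567 - 0.0365C = 0, so C* = 0.567/0.0365 = 15.5.

N* ≈ 182, C* ≈ 15.5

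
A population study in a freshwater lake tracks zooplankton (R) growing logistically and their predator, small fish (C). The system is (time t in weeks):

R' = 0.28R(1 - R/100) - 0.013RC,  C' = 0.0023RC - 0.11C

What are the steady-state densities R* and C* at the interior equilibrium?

R* ≈ 47.8, C* ≈ 11.2

From dC/dt = 0 with C > 0: 0.0023R* = 0.11, so R* = 47.8.
Substitute into dR/dt = 0: 0.28(1 - 47.8/100) = 0.013C*.
The bracket is 0.522, giving C* = 0.146/0.013 = 11.2.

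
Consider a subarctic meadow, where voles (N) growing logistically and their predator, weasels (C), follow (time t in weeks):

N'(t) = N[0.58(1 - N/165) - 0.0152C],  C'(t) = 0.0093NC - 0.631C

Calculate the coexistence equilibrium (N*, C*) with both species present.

N* ≈ 67.8, C* ≈ 22.5

From dC/dt = 0 with C > 0: 0.0093N* = 0.631, so N* = 67.8.
Substitute into dN/dt = 0: 0.58(1 - 67.8/165) = 0.0152C*.
The bracket is 0.589, giving C* = 0.341/0.0152 = 22.5.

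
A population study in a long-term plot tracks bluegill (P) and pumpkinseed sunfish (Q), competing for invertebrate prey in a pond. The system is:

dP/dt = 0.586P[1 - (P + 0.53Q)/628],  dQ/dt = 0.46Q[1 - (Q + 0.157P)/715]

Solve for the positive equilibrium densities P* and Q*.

Setting both brackets to zero gives the nullclines P + 0.53Q = 628 and 0.157P + Q = 715.
Substituting Q = 715 - 0.157P into the first: P(1 - 0.53·0.157) = 628 - 0.53·715.
So P* = 249/0.917 = 272, and then Q* = 715 - 0.157·272 = 672.

P* ≈ 272, Q* ≈ 672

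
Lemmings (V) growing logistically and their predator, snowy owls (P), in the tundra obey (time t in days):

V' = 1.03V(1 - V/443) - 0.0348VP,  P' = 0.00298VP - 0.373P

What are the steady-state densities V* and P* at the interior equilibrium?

From dP/dt = 0 with P > 0: 0.00298V* = 0.373, so V* = 125.
Substitute into dV/dt = 0: 1.03(1 - 125/443) = 0.0348P*.
The bracket is 0.717, giving P* = 0.739/0.0348 = 21.2.

V* ≈ 125, P* ≈ 21.2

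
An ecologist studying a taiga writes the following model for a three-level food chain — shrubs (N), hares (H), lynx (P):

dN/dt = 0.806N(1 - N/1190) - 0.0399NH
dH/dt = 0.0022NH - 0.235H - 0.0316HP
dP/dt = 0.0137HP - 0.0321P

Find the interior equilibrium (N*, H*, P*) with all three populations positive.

From dP/dt = 0: 0.0137H* = 0.0321, so H* = 2.34.
From dN/dt = 0: 0.806(1 - N*/1190) = 0.0399·2.34, giving N* = 1190·(1 - 0.116) = 1050.
From dH/dt = 0: 0.0022·1050 - 0.235 = 0.0316P*, so P* = 2.08/0.0316 = 65.8.

N* ≈ 1050, H* ≈ 2.34, P* ≈ 65.8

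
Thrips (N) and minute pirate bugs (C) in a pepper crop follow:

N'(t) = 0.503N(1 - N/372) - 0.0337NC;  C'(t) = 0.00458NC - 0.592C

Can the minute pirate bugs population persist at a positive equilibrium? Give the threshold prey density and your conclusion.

Threshold N = 129; K > 129, so yes, the predator persists.

The predator equation gives dC/dt > 0 only when N > 0.592/0.00458 = 129.
Without the predator, N → K = 372. Since 372 > 129, the predator can invade and persist.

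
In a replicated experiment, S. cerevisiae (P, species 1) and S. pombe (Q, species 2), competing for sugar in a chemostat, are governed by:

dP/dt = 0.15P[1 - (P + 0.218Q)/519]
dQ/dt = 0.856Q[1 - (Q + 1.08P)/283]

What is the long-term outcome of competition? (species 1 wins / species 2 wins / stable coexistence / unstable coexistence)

species 1 excludes species 2

Compare the nullcline intercepts: K1/α12 = 519/0.218 = 2380 > K2 = 283; K2/α21 = 283/1.08 = 262 < K1 = 519.
Since the inequalities point opposite ways, species 1 can invade but species 2 cannot.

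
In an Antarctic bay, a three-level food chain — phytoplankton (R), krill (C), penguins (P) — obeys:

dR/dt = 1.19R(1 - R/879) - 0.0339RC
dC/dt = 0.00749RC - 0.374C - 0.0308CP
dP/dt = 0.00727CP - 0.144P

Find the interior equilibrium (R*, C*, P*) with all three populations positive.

R* ≈ 383, C* ≈ 19.8, P* ≈ 81

From dP/dt = 0: 0.00727C* = 0.144, so C* = 19.8.
From dR/dt = 0: 1.19(1 - R*/879) = 0.0339·19.8, giving R* = 879·(1 - 0.564) = 383.
From dC/dt = 0: 0.00749·383 - 0.374 = 0.0308P*, so P* = 2.49/0.0308 = 81.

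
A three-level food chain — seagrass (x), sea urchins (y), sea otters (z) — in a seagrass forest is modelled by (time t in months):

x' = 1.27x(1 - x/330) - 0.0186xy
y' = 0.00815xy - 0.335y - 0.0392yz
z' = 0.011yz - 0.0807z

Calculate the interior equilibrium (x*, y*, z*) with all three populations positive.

From dz/dt = 0: 0.011y* = 0.0807, so y* = 7.34.
From dx/dt = 0: 1.27(1 - x*/330) = 0.0186·7.34, giving x* = 330·(1 - 0.107) = 295.
From dy/dt = 0: 0.00815·295 - 0.335 = 0.0392z*, so z* = 2.07/0.0392 = 52.7.

x* ≈ 295, y* ≈ 7.34, z* ≈ 52.7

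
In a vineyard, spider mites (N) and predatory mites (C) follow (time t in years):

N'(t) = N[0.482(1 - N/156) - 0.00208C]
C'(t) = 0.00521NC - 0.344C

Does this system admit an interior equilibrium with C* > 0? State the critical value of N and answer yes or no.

The predator equation gives dC/dt > 0 only when N > 0.344/0.00521 = 66.
Without the predator, N → K = 156. Since 156 > 66, the predator can invade and persist.

Threshold N = 66; K > 66, so yes, the predator persists.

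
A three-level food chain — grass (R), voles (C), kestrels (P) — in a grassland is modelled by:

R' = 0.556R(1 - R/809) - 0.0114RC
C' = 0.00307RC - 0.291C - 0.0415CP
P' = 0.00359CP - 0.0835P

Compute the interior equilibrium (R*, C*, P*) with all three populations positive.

From dP/dt = 0: 0.00359C* = 0.0835, so C* = 23.3.
From dR/dt = 0: 0.556(1 - R*/809) = 0.0114·23.3, giving R* = 809·(1 - 0.477) = 423.
From dC/dt = 0: 0.00307·423 - 0.291 = 0.0415P*, so P* = 1.01/0.0415 = 24.3.

R* ≈ 423, C* ≈ 23.3, P* ≈ 24.3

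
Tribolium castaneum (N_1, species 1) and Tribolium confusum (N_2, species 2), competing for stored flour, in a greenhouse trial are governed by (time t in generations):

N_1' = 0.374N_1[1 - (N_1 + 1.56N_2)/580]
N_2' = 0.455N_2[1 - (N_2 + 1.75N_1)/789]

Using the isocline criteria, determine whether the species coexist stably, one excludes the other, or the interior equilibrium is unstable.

unstable coexistence (outcome depends on initial conditions)

Compare the nullcline intercepts: K1/α12 = 580/1.56 = 372 < K2 = 789; K2/α21 = 789/1.75 = 451 < K1 = 580.
Since both are reversed, neither can invade when rare; the interior point is a saddle.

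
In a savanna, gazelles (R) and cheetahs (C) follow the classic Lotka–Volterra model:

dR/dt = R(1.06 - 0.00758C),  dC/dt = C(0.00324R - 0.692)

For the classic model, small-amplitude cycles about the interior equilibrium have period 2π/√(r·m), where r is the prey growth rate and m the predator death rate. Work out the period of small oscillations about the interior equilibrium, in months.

T ≈ 7.34 months

Here r = 1.06 and m = 0.692, so r·m = 0.734.
ω = √0.734 = 0.856 per month, hence T = 2π/ω ≈ 7.34 months.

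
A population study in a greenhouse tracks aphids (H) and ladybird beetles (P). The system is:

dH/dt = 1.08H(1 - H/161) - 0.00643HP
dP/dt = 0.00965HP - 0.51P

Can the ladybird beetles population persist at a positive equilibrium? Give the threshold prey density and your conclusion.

Threshold H = 52.8; K > 52.8, so yes, the predator persists.

The predator equation gives dP/dt > 0 only when H > 0.51/0.00965 = 52.8.
Without the predator, H → K = 161. Since 161 > 52.8, the predator can invade and persist.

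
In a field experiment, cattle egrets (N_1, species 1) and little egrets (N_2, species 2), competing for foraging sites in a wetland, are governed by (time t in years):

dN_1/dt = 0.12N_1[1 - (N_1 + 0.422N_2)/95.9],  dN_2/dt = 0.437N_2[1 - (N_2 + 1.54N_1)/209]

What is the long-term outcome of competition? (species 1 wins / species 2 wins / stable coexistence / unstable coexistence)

stable coexistence

Compare the nullcline intercepts: K1/α12 = 95.9/0.422 = 227 > K2 = 209; K2/α21 = 209/1.54 = 136 > K1 = 95.9.
Since both inequalities hold, each species can invade when rare, so the interior equilibrium is stable.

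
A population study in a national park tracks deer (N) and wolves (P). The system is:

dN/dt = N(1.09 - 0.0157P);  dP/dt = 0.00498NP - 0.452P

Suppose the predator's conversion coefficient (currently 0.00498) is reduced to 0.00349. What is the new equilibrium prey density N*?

At the interior fixed point, setting dP/dt = 0 with P > 0 fixes N* = (predator death rate)/(NP coefficient) — independent of the other coefficients.
With the change, N* = 0.452/0.00349 = 130; it rises from 90.8.

N* ≈ 130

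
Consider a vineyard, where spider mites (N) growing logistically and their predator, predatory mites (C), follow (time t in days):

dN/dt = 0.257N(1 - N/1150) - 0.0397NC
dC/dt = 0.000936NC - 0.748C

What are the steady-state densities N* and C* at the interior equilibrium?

N* ≈ 799, C* ≈ 1.98

From dC/dt = 0 with C > 0: 0.000936N* = 0.748, so N* = 799.
Substitute into dN/dt = 0: 0.257(1 - 799/1150) = 0.0397C*.
The bracket is 0.305, giving C* = 0.0784/0.0397 = 1.98.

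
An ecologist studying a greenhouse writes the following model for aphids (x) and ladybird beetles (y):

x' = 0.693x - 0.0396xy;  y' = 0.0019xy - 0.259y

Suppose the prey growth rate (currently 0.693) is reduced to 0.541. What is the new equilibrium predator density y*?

y* ≈ 13.7

At the interior fixed point, setting dx/dt = 0 with x > 0 fixes y* = (prey growth rate)/(xy coefficient) — independent of the other coefficients.
With the change, y* = 0.541/0.0396 = 13.7; it falls from 17.5.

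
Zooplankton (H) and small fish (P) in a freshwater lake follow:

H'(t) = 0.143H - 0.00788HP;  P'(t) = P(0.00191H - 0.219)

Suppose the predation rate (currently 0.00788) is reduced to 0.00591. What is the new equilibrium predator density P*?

At the interior fixed point, setting dH/dt = 0 with H > 0 fixes P* = (prey growth rate)/(HP coefficient) — independent of the other coefficients.
With the change, P* = 0.143/0.00591 = 24.2; it rises from 18.1.

P* ≈ 24.2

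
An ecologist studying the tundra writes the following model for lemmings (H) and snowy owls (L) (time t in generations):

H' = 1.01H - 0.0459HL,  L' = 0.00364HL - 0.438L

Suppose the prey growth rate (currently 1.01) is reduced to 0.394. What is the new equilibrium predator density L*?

L* ≈ 8.58

At the interior fixed point, setting dH/dt = 0 with H > 0 fixes L* = (prey growth rate)/(HL coefficient) — independent of the other coefficients.
With the change, L* = 0.394/0.0459 = 8.58; it falls from 22.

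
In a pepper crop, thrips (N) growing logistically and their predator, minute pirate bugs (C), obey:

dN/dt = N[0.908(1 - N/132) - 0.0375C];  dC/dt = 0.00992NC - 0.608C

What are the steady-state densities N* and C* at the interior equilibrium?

From dC/dt = 0 with C > 0: 0.00992N* = 0.608, so N* = 61.3.
Substitute into dN/dt = 0: 0.908(1 - 61.3/132) = 0.0375C*.
The bracket is 0.536, giving C* = 0.486/0.0375 = 13.

N* ≈ 61.3, C* ≈ 13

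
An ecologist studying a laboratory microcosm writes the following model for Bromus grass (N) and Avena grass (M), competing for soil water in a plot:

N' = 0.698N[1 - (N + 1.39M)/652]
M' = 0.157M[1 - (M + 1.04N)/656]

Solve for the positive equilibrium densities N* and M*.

N* ≈ 583, M* ≈ 49.6

Setting both brackets to zero gives the nullclines N + 1.39M = 652 and 1.04N + M = 656.
Substituting M = 656 - 1.04N into the first: N(1 - 1.39·1.04) = 652 - 1.39·656.
So N* = -260/-0.446 = 583, and then M* = 656 - 1.04·583 = 49.6.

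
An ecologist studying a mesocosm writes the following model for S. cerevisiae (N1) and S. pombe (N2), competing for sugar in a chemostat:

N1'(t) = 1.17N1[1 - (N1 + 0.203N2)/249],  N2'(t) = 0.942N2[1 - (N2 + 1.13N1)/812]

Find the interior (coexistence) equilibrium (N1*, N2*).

Setting both brackets to zero gives the nullclines N1 + 0.203N2 = 249 and 1.13N1 + N2 = 812.
Substituting N2 = 812 - 1.13N1 into the first: N1(1 - 0.203·1.13) = 249 - 0.203·812.
So N1* = 84.2/0.771 = 109, and then N2* = 812 - 1.13·109 = 689.

N1* ≈ 109, N2* ≈ 689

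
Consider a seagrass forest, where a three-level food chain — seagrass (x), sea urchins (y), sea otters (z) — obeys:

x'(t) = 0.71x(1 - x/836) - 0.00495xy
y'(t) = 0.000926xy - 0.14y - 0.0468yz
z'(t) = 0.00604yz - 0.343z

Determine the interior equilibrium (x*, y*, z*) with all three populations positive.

x* ≈ 505, y* ≈ 56.8, z* ≈ 7

From dz/dt = 0: 0.00604y* = 0.343, so y* = 56.8.
From dx/dt = 0: 0.71(1 - x*/836) = 0.00495·56.8, giving x* = 836·(1 - 0.396) = 505.
From dy/dt = 0: 0.000926·505 - 0.14 = 0.0468z*, so z* = 0.328/0.0468 = 7.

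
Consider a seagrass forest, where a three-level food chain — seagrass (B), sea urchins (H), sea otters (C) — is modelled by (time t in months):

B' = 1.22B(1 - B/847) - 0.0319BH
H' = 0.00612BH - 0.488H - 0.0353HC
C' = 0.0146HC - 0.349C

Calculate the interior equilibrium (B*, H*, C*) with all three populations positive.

From dC/dt = 0: 0.0146H* = 0.349, so H* = 23.9.
From dB/dt = 0: 1.22(1 - B*/847) = 0.0319·23.9, giving B* = 847·(1 - 0.625) = 318.
From dH/dt = 0: 0.00612·318 - 0.488 = 0.0353C*, so C* = 1.46/0.0353 = 41.2.

B* ≈ 318, H* ≈ 23.9, C* ≈ 41.2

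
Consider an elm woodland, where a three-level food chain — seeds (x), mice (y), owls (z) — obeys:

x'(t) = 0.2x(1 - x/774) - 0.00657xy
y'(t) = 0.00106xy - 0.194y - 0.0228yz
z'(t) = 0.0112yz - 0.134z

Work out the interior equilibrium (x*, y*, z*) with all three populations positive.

x* ≈ 470, y* ≈ 12, z* ≈ 13.3

From dz/dt = 0: 0.0112y* = 0.134, so y* = 12.
From dx/dt = 0: 0.2(1 - x*/774) = 0.00657·12, giving x* = 774·(1 - 0.393) = 470.
From dy/dt = 0: 0.00106·470 - 0.194 = 0.0228z*, so z* = 0.304/0.0228 = 13.3.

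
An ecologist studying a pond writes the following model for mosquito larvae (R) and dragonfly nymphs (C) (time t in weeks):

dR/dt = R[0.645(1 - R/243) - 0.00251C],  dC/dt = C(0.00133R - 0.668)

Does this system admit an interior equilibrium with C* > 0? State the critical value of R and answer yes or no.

Threshold R = 502; K < 502, so no, the predator goes extinct.

The predator equation gives dC/dt > 0 only when R > 0.668/0.00133 = 502.
Without the predator, R → K = 243. Since 243 < 502, the predator cannot invade.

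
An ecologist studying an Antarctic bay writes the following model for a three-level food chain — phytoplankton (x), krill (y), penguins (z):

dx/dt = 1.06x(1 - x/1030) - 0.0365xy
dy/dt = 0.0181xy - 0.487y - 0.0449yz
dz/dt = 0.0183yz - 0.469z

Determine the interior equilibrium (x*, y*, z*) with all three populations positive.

x* ≈ 121, y* ≈ 25.6, z* ≈ 37.9

From dz/dt = 0: 0.0183y* = 0.469, so y* = 25.6.
From dx/dt = 0: 1.06(1 - x*/1030) = 0.0365·25.6, giving x* = 1030·(1 - 0.882) = 121.
From dy/dt = 0: 0.0181·121 - 0.487 = 0.0449z*, so z* = 1.7/0.0449 = 37.9.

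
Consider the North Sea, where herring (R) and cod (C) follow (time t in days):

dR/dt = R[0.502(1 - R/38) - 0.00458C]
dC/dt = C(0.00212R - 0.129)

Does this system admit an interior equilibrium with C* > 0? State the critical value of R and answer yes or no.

The predator equation gives dC/dt > 0 only when R > 0.129/0.00212 = 60.8.
Without the predator, R → K = 38. Since 38 < 60.8, the predator cannot invade.

Threshold R = 60.8; K < 60.8, so no, the predator goes extinct.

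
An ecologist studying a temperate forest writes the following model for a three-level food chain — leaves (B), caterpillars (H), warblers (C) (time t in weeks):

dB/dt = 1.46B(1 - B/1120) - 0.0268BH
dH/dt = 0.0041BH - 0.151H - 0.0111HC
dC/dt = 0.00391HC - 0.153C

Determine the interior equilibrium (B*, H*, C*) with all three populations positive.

From dC/dt = 0: 0.00391H* = 0.153, so H* = 39.1.
From dB/dt = 0: 1.46(1 - B*/1120) = 0.0268·39.1, giving B* = 1120·(1 - 0.718) = 316.
From dH/dt = 0: 0.0041·316 - 0.151 = 0.0111C*, so C* = 1.14/0.0111 = 103.

B* ≈ 316, H* ≈ 39.1, C* ≈ 103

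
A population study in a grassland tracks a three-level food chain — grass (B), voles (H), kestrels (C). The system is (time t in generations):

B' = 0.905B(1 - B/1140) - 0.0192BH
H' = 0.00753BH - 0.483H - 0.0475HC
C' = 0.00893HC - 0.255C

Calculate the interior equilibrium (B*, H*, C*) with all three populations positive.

B* ≈ 449, H* ≈ 28.6, C* ≈ 61.1

From dC/dt = 0: 0.00893H* = 0.255, so H* = 28.6.
From dB/dt = 0: 0.905(1 - B*/1140) = 0.0192·28.6, giving B* = 1140·(1 - 0.606) = 449.
From dH/dt = 0: 0.00753·449 - 0.483 = 0.0475C*, so C* = 2.9/0.0475 = 61.1.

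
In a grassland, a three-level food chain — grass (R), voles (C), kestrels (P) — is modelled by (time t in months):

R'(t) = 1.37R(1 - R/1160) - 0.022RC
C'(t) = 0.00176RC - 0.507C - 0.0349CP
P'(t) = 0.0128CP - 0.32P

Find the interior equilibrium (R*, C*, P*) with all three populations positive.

R* ≈ 694, C* ≈ 25, P* ≈ 20.5

From dP/dt = 0: 0.0128C* = 0.32, so C* = 25.
From dR/dt = 0: 1.37(1 - R*/1160) = 0.022·25, giving R* = 1160·(1 - 0.401) = 694.
From dC/dt = 0: 0.00176·694 - 0.507 = 0.0349P*, so P* = 0.715/0.0349 = 20.5.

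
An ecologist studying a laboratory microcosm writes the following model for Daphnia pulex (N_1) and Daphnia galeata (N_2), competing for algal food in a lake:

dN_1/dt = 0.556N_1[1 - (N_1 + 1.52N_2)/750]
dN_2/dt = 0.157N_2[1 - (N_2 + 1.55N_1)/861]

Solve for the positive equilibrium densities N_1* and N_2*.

N_1* ≈ 412, N_2* ≈ 222

Setting both brackets to zero gives the nullclines N_1 + 1.52N_2 = 750 and 1.55N_1 + N_2 = 861.
Substituting N_2 = 861 - 1.55N_1 into the first: N_1(1 - 1.52·1.55) = 750 - 1.52·861.
So N_1* = -559/-1.36 = 412, and then N_2* = 861 - 1.55·412 = 222.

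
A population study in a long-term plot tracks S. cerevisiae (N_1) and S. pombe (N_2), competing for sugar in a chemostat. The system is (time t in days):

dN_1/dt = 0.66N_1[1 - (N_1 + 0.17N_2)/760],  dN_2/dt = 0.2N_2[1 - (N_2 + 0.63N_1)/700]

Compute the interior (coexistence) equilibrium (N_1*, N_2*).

N_1* ≈ 718, N_2* ≈ 248

Setting both brackets to zero gives the nullclines N_1 + 0.17N_2 = 760 and 0.63N_1 + N_2 = 700.
Substituting N_2 = 700 - 0.63N_1 into the first: N_1(1 - 0.17·0.63) = 760 - 0.17·700.
So N_1* = 641/0.893 = 718, and then N_2* = 700 - 0.63·718 = 248.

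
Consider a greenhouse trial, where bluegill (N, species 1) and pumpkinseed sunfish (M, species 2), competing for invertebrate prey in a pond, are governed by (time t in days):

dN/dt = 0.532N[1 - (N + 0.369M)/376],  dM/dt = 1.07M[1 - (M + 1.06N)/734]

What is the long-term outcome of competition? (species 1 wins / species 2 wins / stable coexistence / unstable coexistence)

Compare the nullcline intercepts: K1/α12 = 376/0.369 = 1020 > K2 = 734; K2/α21 = 734/1.06 = 692 > K1 = 376.
Since both inequalities hold, each species can invade when rare, so the interior equilibrium is stable.

stable coexistence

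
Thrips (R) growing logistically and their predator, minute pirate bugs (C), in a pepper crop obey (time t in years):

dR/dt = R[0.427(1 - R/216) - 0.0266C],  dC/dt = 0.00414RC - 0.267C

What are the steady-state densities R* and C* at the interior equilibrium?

From dC/dt = 0 with C > 0: 0.00414R* = 0.267, so R* = 64.5.
Substitute into dR/dt = 0: 0.427(1 - 64.5/216) = 0.0266C*.
The bracket is 0.701, giving C* = 0.3/0.0266 = 11.3.

R* ≈ 64.5, C* ≈ 11.3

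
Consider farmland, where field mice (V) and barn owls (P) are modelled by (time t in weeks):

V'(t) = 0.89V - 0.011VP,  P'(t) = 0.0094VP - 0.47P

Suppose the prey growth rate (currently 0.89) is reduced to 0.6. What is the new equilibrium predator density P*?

P* ≈ 54.5

At the interior fixed point, setting dV/dt = 0 with V > 0 fixes P* = (prey growth rate)/(VP coefficient) — independent of the other coefficients.
With the change, P* = 0.6/0.011 = 54.5; it falls from 80.9.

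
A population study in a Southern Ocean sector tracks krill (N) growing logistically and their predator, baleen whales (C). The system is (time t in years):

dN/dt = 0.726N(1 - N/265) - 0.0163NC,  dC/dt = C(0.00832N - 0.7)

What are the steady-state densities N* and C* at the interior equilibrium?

N* ≈ 84.1, C* ≈ 30.4

From dC/dt = 0 with C > 0: 0.00832N* = 0.7, so N* = 84.1.
Substitute into dN/dt = 0: 0.726(1 - 84.1/265) = 0.0163C*.
The bracket is 0.683, giving C* = 0.496/0.0163 = 30.4.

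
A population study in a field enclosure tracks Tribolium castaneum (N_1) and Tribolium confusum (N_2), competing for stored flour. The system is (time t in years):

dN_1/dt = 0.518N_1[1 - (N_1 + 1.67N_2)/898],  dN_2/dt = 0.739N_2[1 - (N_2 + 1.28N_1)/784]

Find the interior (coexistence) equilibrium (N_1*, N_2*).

Setting both brackets to zero gives the nullclines N_1 + 1.67N_2 = 898 and 1.28N_1 + N_2 = 784.
Substituting N_2 = 784 - 1.28N_1 into the first: N_1(1 - 1.67·1.28) = 898 - 1.67·784.
So N_1* = -411/-1.14 = 362, and then N_2* = 784 - 1.28·362 = 321.

N_1* ≈ 362, N_2* ≈ 321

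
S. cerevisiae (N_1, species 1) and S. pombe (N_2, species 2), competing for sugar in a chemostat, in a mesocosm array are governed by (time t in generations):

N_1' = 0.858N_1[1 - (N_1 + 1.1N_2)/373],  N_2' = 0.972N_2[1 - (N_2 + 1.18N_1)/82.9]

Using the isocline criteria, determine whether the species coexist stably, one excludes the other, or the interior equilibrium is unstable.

species 1 excludes species 2

Compare the nullcline intercepts: K1/α12 = 373/1.1 = 339 > K2 = 82.9; K2/α21 = 82.9/1.18 = 70.3 < K1 = 373.
Since the inequalities point opposite ways, species 1 can invade but species 2 cannot.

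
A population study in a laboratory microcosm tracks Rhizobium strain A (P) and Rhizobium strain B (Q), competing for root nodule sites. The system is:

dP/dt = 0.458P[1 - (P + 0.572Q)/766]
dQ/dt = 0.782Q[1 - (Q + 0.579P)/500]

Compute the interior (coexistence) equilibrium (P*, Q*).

P* ≈ 718, Q* ≈ 84.5

Setting both brackets to zero gives the nullclines P + 0.572Q = 766 and 0.579P + Q = 500.
Substituting Q = 500 - 0.579P into the first: P(1 - 0.572·0.579) = 766 - 0.572·500.
So P* = 480/0.669 = 718, and then Q* = 500 - 0.579·718 = 84.5.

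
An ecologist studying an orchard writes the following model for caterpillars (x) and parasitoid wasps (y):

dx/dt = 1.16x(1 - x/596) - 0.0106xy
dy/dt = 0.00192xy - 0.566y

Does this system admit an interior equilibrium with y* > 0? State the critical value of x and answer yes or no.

The predator equation gives dy/dt > 0 only when x > 0.566/0.00192 = 295.
Without the predator, x → K = 596. Since 596 > 295, the predator can invade and persist.

Threshold x = 295; K > 295, so yes, the predator persists.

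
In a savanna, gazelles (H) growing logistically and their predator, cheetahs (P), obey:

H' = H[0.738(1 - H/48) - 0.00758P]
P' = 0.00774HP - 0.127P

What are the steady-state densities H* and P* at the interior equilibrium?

From dP/dt = 0 with P > 0: 0.00774H* = 0.127, so H* = 16.4.
Substitute into dH/dt = 0: 0.738(1 - 16.4/48) = 0.00758P*.
The bracket is 0.658, giving P* = 0.486/0.00758 = 64.1.

H* ≈ 16.4, P* ≈ 64.1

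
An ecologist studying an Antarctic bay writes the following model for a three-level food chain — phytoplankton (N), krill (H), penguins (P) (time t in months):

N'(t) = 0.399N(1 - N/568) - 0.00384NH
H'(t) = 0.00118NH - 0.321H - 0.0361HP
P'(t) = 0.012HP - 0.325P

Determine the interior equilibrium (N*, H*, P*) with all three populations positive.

N* ≈ 420, H* ≈ 27.1, P* ≈ 4.83

From dP/dt = 0: 0.012H* = 0.325, so H* = 27.1.
From dN/dt = 0: 0.399(1 - N*/568) = 0.00384·27.1, giving N* = 568·(1 - 0.261) = 420.
From dH/dt = 0: 0.00118·420 - 0.321 = 0.0361P*, so P* = 0.175/0.0361 = 4.83.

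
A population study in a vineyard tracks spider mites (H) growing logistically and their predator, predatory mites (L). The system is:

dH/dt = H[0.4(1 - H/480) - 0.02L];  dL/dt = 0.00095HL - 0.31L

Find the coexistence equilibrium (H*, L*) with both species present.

From dL/dt = 0 with L > 0: 0.00095H* = 0.31, so H* = 326.
Substitute into dH/dt = 0: 0.4(1 - 326/480) = 0.02L*.
The bracket is 0.32, giving L* = 0.128/0.02 = 6.4.

H* ≈ 326, L* ≈ 6.4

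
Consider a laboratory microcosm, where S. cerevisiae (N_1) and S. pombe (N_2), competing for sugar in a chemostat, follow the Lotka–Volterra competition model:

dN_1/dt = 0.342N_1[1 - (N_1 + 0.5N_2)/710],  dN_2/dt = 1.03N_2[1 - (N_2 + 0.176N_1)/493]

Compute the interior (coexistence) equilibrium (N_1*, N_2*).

Setting both brackets to zero gives the nullclines N_1 + 0.5N_2 = 710 and 0.176N_1 + N_2 = 493.
Substituting N_2 = 493 - 0.176N_1 into the first: N_1(1 - 0.5·0.176) = 710 - 0.5·493.
So N_1* = 464/0.912 = 508, and then N_2* = 493 - 0.176·508 = 404.

N_1* ≈ 508, N_2* ≈ 404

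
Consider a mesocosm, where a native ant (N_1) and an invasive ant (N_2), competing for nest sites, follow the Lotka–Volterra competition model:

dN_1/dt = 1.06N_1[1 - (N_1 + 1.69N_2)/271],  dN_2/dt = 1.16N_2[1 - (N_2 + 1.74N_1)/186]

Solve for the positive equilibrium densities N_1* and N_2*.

N_1* ≈ 22.3, N_2* ≈ 147

Setting both brackets to zero gives the nullclines N_1 + 1.69N_2 = 271 and 1.74N_1 + N_2 = 186.
Substituting N_2 = 186 - 1.74N_1 into the first: N_1(1 - 1.69·1.74) = 271 - 1.69·186.
So N_1* = -43.3/-1.94 = 22.3, and then N_2* = 186 - 1.74·22.3 = 147.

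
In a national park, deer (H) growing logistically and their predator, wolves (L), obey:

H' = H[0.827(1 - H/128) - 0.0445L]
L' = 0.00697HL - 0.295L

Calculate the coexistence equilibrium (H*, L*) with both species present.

H* ≈ 42.3, L* ≈ 12.4

From dL/dt = 0 with L > 0: 0.00697H* = 0.295, so H* = 42.3.
Substitute into dH/dt = 0: 0.827(1 - 42.3/128) = 0.0445L*.
The bracket is 0.669, giving L* = 0.554/0.0445 = 12.4.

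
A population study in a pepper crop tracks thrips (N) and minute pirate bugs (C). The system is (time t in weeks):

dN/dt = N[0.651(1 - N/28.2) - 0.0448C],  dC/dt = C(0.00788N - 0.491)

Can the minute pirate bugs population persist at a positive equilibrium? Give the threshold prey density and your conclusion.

Threshold N = 62.3; K < 62.3, so no, the predator goes extinct.

The predator equation gives dC/dt > 0 only when N > 0.491/0.00788 = 62.3.
Without the predator, N → K = 28.2. Since 28.2 < 62.3, the predator cannot invade.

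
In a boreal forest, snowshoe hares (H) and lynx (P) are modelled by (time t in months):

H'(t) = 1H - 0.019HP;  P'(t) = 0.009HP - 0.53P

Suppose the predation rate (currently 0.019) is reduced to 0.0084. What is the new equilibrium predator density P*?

At the interior fixed point, setting dH/dt = 0 with H > 0 fixes P* = (prey growth rate)/(HP coefficient) — independent of the other coefficients.
With the change, P* = 1/0.0084 = 119; it rises from 52.6.

P* ≈ 119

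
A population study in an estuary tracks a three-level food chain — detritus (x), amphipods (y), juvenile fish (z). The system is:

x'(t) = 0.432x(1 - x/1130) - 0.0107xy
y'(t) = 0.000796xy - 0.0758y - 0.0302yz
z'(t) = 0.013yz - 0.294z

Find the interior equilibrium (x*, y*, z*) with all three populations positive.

x* ≈ 497, y* ≈ 22.6, z* ≈ 10.6

From dz/dt = 0: 0.013y* = 0.294, so y* = 22.6.
From dx/dt = 0: 0.432(1 - x*/1130) = 0.0107·22.6, giving x* = 1130·(1 - 0.56) = 497.
From dy/dt = 0: 0.000796·497 - 0.0758 = 0.0302z*, so z* = 0.32/0.0302 = 10.6.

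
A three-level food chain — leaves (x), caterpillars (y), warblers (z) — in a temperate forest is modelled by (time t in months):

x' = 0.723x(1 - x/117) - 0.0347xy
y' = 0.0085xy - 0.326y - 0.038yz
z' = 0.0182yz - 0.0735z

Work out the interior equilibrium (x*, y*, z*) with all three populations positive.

From dz/dt = 0: 0.0182y* = 0.0735, so y* = 4.04.
From dx/dt = 0: 0.723(1 - x*/117) = 0.0347·4.04, giving x* = 117·(1 - 0.194) = 94.3.
From dy/dt = 0: 0.0085·94.3 - 0.326 = 0.038z*, so z* = 0.476/0.038 = 12.5.

x* ≈ 94.3, y* ≈ 4.04, z* ≈ 12.5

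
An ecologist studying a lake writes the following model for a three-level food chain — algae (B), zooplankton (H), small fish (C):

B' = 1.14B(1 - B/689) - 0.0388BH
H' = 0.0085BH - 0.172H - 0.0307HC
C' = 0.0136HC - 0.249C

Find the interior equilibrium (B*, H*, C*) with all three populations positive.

From dC/dt = 0: 0.0136H* = 0.249, so H* = 18.3.
From dB/dt = 0: 1.14(1 - B*/689) = 0.0388·18.3, giving B* = 689·(1 - 0.623) = 260.
From dH/dt = 0: 0.0085·260 - 0.172 = 0.0307C*, so C* = 2.04/0.0307 = 66.3.

B* ≈ 260, H* ≈ 18.3, C* ≈ 66.3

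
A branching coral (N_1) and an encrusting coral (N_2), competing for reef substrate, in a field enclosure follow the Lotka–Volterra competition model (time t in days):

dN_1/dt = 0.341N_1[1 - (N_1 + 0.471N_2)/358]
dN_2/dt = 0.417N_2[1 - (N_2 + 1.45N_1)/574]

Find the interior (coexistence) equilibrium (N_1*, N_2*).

N_1* ≈ 276, N_2* ≈ 173

Setting both brackets to zero gives the nullclines N_1 + 0.471N_2 = 358 and 1.45N_1 + N_2 = 574.
Substituting N_2 = 574 - 1.45N_1 into the first: N_1(1 - 0.471·1.45) = 358 - 0.471·574.
So N_1* = 87.6/0.317 = 276, and then N_2* = 574 - 1.45·276 = 173.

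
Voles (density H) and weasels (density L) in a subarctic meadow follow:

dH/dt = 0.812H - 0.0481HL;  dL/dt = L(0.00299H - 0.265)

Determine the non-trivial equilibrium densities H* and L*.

H* ≈ 88.6, L* ≈ 16.9

Set dL/dt = 0 with L > 0: 0.00299H - 0.265 = 0, so H* = 0.265/0.00299 = 88.6.
Set dH/dt = 0 with H > 0: 0.812 - 0.0481L = 0, so L* = 0.812/0.0481 = 16.9.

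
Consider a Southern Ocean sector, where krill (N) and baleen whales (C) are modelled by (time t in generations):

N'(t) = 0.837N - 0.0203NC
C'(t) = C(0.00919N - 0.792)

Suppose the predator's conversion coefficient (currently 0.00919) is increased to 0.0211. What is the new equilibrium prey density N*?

N* ≈ 37.5

At the interior fixed point, setting dC/dt = 0 with C > 0 fixes N* = (predator death rate)/(NC coefficient) — independent of the other coefficients.
With the change, N* = 0.792/0.0211 = 37.5; it falls from 86.2.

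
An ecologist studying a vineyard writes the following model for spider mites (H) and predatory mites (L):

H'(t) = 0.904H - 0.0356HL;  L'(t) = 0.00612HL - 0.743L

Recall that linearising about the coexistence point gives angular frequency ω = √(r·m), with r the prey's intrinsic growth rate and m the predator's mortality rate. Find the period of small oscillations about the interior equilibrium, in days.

Here r = 0.904 and m = 0.743, so r·m = 0.672.
ω = √0.672 = 0.82 per day, hence T = 2π/ω ≈ 7.67 days.

T ≈ 7.67 days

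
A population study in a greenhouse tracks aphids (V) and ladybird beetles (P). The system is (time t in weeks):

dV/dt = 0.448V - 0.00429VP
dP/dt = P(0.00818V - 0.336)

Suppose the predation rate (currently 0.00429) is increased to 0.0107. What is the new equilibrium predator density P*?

At the interior fixed point, setting dV/dt = 0 with V > 0 fixes P* = (prey growth rate)/(VP coefficient) — independent of the other coefficients.
With the change, P* = 0.448/0.0107 = 41.9; it falls from 104.

P* ≈ 41.9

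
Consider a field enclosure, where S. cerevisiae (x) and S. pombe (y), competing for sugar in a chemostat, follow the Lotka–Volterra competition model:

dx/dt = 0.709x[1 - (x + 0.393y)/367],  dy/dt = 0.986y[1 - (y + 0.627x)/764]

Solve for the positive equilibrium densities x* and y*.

x* ≈ 88.6, y* ≈ 708

Setting both brackets to zero gives the nullclines x + 0.393y = 367 and 0.627x + y = 764.
Substituting y = 764 - 0.627x into the first: x(1 - 0.393·0.627) = 367 - 0.393·764.
So x* = 66.7/0.754 = 88.6, and then y* = 764 - 0.627·88.6 = 708.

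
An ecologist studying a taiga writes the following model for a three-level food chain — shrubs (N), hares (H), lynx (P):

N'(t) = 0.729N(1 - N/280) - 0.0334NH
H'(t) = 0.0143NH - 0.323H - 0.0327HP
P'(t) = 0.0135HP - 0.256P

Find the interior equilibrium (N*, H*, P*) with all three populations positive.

From dP/dt = 0: 0.0135H* = 0.256, so H* = 19.
From dN/dt = 0: 0.729(1 - N*/280) = 0.0334·19, giving N* = 280·(1 - 0.869) = 36.7.
From dH/dt = 0: 0.0143·36.7 - 0.323 = 0.0327P*, so P* = 0.202/0.0327 = 6.19.

N* ≈ 36.7, H* ≈ 19, P* ≈ 6.19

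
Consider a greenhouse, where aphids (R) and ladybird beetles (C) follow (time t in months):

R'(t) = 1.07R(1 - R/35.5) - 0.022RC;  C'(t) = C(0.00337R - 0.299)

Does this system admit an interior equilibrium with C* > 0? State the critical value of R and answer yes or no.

Threshold R = 88.7; K < 88.7, so no, the predator goes extinct.

The predator equation gives dC/dt > 0 only when R > 0.299/0.00337 = 88.7.
Without the predator, R → K = 35.5. Since 35.5 < 88.7, the predator cannot invade.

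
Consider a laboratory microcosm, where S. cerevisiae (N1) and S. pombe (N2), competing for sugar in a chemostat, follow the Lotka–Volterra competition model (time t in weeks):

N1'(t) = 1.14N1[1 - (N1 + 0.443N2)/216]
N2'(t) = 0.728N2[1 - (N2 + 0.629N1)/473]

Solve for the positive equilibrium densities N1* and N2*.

Setting both brackets to zero gives the nullclines N1 + 0.443N2 = 216 and 0.629N1 + N2 = 473.
Substituting N2 = 473 - 0.629N1 into the first: N1(1 - 0.443·0.629) = 216 - 0.443·473.
So N1* = 6.46/0.721 = 8.96, and then N2* = 473 - 0.629·8.96 = 467.

N1* ≈ 8.96, N2* ≈ 467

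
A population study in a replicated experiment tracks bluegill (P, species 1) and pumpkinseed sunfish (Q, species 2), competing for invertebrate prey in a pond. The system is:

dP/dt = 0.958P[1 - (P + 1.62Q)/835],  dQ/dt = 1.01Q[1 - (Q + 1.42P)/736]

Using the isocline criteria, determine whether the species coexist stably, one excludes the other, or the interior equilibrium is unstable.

Compare the nullcline intercepts: K1/α12 = 835/1.62 = 515 < K2 = 736; K2/α21 = 736/1.42 = 518 < K1 = 835.
Since both are reversed, neither can invade when rare; the interior point is a saddle.

unstable coexistence (outcome depends on initial conditions)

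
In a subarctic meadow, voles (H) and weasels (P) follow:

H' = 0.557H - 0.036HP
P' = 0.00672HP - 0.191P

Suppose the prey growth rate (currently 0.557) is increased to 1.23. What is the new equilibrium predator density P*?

At the interior fixed point, setting dH/dt = 0 with H > 0 fixes P* = (prey growth rate)/(HP coefficient) — independent of the other coefficients.
With the change, P* = 1.23/0.036 = 34.2; it rises from 15.5.

P* ≈ 34.2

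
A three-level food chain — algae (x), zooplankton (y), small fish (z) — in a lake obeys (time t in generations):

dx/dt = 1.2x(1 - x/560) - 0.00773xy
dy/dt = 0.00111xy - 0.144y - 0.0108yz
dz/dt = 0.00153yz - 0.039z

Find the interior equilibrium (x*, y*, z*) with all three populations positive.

x* ≈ 468, y* ≈ 25.5, z* ≈ 34.8

From dz/dt = 0: 0.00153y* = 0.039, so y* = 25.5.
From dx/dt = 0: 1.2(1 - x*/560) = 0.00773·25.5, giving x* = 560·(1 - 0.164) = 468.
From dy/dt = 0: 0.00111·468 - 0.144 = 0.0108z*, so z* = 0.376/0.0108 = 34.8.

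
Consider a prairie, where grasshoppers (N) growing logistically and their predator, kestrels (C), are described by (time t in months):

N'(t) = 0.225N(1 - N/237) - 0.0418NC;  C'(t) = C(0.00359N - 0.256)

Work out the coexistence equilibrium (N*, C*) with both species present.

N* ≈ 71.3, C* ≈ 3.76

From dC/dt = 0 with C > 0: 0.00359N* = 0.256, so N* = 71.3.
Substitute into dN/dt = 0: 0.225(1 - 71.3/237) = 0.0418C*.
The bracket is 0.699, giving C* = 0.157/0.0418 = 3.76.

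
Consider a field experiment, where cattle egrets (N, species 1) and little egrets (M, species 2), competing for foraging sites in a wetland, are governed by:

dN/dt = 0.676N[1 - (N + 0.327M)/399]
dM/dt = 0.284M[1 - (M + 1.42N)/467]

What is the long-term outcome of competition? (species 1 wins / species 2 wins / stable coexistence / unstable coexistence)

Compare the nullcline intercepts: K1/α12 = 399/0.327 = 1220 > K2 = 467; K2/α21 = 467/1.42 = 329 < K1 = 399.
Since the inequalities point opposite ways, species 1 can invade but species 2 cannot.

species 1 excludes species 2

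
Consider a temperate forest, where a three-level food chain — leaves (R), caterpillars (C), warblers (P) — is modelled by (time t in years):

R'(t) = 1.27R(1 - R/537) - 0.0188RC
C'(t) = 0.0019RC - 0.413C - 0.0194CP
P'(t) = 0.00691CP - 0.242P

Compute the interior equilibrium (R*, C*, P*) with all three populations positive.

From dP/dt = 0: 0.00691C* = 0.242, so C* = 35.
From dR/dt = 0: 1.27(1 - R*/537) = 0.0188·35, giving R* = 537·(1 - 0.518) = 259.
From dC/dt = 0: 0.0019·259 - 0.413 = 0.0194P*, so P* = 0.0783/0.0194 = 4.04.

R* ≈ 259, C* ≈ 35, P* ≈ 4.04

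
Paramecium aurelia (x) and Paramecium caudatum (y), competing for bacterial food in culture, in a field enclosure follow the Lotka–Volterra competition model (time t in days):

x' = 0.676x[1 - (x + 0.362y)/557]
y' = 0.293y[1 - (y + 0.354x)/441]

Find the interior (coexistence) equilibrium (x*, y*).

x* ≈ 456, y* ≈ 280

Setting both brackets to zero gives the nullclines x + 0.362y = 557 and 0.354x + y = 441.
Substituting y = 441 - 0.354x into the first: x(1 - 0.362·0.354) = 557 - 0.362·441.
So x* = 397/0.872 = 456, and then y* = 441 - 0.354·456 = 280.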